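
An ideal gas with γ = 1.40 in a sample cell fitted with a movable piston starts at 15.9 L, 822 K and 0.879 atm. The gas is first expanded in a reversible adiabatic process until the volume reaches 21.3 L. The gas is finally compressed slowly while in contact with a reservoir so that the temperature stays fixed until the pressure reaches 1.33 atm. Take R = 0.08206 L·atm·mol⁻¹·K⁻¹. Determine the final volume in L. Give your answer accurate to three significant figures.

Adiabatic (γ = 1.40), T V^(γ−1) and P V^γ constant: T₂ = T₁·(V₁/V₂)^(γ−1) = 731.3 K; P₂ = P₁·(V₁/V₂)^γ = 0.5837 atm.
T constant ⇒ Boyle's law P V = const: T₃ = T₂; V₃ = V₂·(P₂/P₃) = 9.348 L.

V₃ ≈ 9.35 L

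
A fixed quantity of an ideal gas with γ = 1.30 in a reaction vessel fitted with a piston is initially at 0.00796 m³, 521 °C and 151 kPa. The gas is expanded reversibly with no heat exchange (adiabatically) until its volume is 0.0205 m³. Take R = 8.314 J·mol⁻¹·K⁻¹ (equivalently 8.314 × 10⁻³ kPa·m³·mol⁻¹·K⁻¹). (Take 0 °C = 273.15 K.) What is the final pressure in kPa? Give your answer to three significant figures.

P₂ ≈ 44.1 kPa

Convert: T₁ = 794.1 K.
Adiabatic (γ = 1.30), T V^(γ−1) and P V^γ constant: T₂ = T₁·(V₁/V₂)^(γ−1) = 597.9 K; P₂ = P₁·(V₁/V₂)^γ = 44.15 kPa.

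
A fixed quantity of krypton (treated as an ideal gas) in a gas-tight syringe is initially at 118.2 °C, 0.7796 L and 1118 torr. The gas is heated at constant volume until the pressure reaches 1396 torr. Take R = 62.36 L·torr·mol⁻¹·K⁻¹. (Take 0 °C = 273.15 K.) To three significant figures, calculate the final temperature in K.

Convert: T₁ = 391.3 K.
Isochoric, so P/T is constant: V₂ = V₁; T₂ = T₁·(P₂/P₁) = 488.7 K.

T₂ ≈ 489 K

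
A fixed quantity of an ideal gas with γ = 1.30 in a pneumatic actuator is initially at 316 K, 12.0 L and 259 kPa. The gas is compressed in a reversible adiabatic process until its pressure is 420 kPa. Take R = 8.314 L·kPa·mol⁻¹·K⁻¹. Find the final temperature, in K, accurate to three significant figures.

T₂ ≈ 353 K

Adiabatic (γ = 1.30), T V^(γ−1) and P V^γ constant: T₂ = T₁·(P₂/P₁)^((γ−1)/γ) = 353.3 K; V₂ = V₁·(P₁/P₂)^(1/γ) = 8.273 L.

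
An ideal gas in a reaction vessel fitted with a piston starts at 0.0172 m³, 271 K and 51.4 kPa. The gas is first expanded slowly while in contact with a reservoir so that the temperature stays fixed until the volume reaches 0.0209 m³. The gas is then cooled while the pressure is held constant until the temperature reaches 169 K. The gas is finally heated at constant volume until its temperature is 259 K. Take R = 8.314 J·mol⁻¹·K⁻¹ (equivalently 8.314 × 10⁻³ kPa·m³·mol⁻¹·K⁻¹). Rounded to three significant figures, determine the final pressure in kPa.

P₄ ≈ 64.8 kPa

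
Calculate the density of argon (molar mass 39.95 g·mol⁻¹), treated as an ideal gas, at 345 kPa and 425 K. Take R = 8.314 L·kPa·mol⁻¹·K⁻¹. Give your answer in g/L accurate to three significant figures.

ρ ≈ 3.90 g/L

ρ = PM/(RT) = (345 × 39.95) / (8.314 × 425.0)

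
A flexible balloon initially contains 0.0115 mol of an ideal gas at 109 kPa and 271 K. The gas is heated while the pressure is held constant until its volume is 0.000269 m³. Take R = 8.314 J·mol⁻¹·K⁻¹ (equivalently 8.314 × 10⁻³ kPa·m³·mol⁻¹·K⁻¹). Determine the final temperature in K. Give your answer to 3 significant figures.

From PV = nRT: V₁ = nRT₁/P₁ = 0.0002377 m³.
Isobaric, so V/T is constant: P₂ = P₁; T₂ = T₁·(V₂/V₁) = 306.7 K.

T₂ ≈ 307 K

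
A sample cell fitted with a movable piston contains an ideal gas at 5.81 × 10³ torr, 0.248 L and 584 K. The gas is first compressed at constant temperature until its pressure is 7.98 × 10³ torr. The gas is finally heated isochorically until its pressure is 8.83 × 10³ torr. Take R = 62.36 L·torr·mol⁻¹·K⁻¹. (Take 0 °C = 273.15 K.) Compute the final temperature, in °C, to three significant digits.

Isothermal, so P V is constant: T₂ = T₁; V₂ = V₁·(P₁/P₂) = 0.1806 L.
V constant ⇒ P ∝ T: V₃ = V₂; T₃ = T₂·(P₃/P₂) = 646.2 K.

T₃ ≈ 373 °C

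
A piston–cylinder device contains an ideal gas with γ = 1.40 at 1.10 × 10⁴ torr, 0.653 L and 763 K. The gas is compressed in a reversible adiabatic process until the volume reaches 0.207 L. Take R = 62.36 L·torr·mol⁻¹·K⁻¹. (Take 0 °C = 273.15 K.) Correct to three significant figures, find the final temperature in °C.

T₂ ≈ 935 °C

Reversible adiabatic, γ = 1.40: T₂ = T₁·(V₁/V₂)^(γ−1) = 1208 K; P₂ = P₁·(V₁/V₂)^γ = 5.494e+04 torr.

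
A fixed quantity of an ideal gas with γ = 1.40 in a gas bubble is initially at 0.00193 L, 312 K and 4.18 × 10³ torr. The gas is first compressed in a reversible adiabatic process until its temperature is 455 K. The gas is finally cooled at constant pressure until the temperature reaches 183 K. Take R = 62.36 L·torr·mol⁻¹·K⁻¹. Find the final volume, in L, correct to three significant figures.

V₃ ≈ 0.000302 L

Reversible adiabatic, γ = 1.40: P₂ = P₁·(T₂/T₁)^(γ/(γ−1)) = 1.566e+04 torr; V₂ = V₁·(T₁/T₂)^(1/(γ−1)) = 0.0007515 L.
P constant ⇒ V ∝ T: P₃ = P₂; V₃ = V₂·(T₃/T₂) = 0.0003022 L.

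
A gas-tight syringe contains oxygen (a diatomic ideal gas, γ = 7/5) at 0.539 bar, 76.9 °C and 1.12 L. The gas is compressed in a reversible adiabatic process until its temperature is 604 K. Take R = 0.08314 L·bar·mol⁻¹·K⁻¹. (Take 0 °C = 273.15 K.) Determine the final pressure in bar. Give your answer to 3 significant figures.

P₂ ≈ 3.64 bar

Convert: T₁ = 350.0 K.
Adiabatic (γ = 7/5), T V^(γ−1) and P V^γ constant: P₂ = P₁·(T₂/T₁)^(γ/(γ−1)) = 3.637 bar; V₂ = V₁·(T₁/T₂)^(1/(γ−1)) = 0.2864 L.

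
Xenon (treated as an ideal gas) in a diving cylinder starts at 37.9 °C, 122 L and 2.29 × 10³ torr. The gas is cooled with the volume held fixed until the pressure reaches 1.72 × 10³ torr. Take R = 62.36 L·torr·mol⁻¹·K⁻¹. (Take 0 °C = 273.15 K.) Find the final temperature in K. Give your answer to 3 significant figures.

T₂ ≈ 234 K

Convert: T₁ = 311.0 K.
Isochoric, so P/T is constant: V₂ = V₁; T₂ = T₁·(P₂/P₁) = 233.6 K.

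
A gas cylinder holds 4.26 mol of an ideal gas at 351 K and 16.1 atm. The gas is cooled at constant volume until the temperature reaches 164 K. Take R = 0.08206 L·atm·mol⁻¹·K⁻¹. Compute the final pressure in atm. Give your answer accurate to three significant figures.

From PV = nRT: V₁ = nRT₁/P₁ = 7.621 L.
Isochoric, so P/T is constant: V₂ = V₁; P₂ = P₁·(T₂/T₁) = 7.523 atm.

P₂ ≈ 7.52 atm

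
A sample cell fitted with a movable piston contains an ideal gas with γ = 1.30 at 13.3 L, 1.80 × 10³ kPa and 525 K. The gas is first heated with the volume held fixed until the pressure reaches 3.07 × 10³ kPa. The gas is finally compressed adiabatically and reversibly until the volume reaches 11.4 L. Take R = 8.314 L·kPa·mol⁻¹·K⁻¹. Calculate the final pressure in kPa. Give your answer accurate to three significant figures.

V constant ⇒ P ∝ T: V₂ = V₁; T₂ = T₁·(P₂/P₁) = 895.4 K.
Adiabatic (γ = 1.30), T V^(γ−1) and P V^γ constant: T₃ = T₂·(V₂/V₃)^(γ−1) = 937.8 K; P₃ = P₂·(V₂/V₃)^γ = 3751 kPa.

P₃ ≈ 3.75e+03 kPa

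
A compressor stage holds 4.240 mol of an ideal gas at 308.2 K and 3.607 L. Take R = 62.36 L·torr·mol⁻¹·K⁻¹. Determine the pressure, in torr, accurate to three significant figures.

PV = nRT ⇒ P = nRT/V = (4.240 × 62.36 × 308.2) / 3.607

P ≈ 2.26e+04 torr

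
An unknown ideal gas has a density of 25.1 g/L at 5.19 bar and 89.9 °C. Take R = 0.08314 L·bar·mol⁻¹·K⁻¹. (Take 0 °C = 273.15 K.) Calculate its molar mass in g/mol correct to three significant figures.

ρ = PM/(RT) ⇒ M = ρRT/P = (25.1 × 0.08314 × 363.0) / 5.19

M ≈ 146 g/mol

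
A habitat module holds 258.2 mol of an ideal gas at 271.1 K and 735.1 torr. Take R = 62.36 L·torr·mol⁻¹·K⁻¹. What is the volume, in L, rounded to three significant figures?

V ≈ 5.94e+03 L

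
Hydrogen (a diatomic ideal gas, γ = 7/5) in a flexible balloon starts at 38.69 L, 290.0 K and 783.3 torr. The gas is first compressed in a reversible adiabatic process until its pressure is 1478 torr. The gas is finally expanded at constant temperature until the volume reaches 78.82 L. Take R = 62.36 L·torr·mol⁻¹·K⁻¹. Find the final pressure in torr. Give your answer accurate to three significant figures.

P₃ ≈ 461 torr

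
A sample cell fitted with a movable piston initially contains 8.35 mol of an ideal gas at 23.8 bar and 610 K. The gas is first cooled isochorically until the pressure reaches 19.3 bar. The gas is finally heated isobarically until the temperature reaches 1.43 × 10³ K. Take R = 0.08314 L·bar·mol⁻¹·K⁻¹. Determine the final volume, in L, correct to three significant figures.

V₃ ≈ 51.4 L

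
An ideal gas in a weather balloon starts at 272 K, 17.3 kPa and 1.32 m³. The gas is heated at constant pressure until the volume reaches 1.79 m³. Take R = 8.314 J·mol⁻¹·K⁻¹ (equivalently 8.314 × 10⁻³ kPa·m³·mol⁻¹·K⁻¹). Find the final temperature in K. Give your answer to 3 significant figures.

T₂ ≈ 369 K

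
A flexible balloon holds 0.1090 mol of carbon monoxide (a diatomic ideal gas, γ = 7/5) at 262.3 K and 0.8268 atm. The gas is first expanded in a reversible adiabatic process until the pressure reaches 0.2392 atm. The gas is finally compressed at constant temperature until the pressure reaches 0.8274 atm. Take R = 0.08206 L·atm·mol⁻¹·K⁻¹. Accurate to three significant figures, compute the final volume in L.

From PV = nRT: V₁ = nRT₁/P₁ = 2.838 L.
Adiabatic (γ = 7/5), T V^(γ−1) and P V^γ constant: T₂ = T₁·(P₂/P₁)^((γ−1)/γ) = 184.0 K; V₂ = V₁·(P₁/P₂)^(1/γ) = 6.882 L.
T constant ⇒ Boyle's law P V = const: T₃ = T₂; V₃ = V₂·(P₂/P₃) = 1.989 L.

V₃ ≈ 1.99 L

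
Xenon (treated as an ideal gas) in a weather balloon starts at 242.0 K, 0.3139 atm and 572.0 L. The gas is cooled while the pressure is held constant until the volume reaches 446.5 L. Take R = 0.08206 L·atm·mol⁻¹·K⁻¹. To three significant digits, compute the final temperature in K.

T₂ ≈ 189 K

P constant ⇒ V ∝ T: P₂ = P₁; T₂ = T₁·(V₂/V₁) = 188.9 K.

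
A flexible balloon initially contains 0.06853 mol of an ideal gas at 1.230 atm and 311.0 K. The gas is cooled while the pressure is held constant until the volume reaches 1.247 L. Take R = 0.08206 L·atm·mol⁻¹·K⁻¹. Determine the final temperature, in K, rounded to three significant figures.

T₂ ≈ 273 K

From PV = nRT: V₁ = nRT₁/P₁ = 1.422 L.
Isobaric, so V/T is constant: P₂ = P₁; T₂ = T₁·(V₂/V₁) = 272.7 K.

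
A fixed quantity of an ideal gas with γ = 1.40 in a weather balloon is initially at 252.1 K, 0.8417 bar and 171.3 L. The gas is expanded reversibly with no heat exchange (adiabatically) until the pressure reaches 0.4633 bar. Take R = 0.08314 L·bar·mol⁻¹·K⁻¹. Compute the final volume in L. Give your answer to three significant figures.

Reversible adiabatic, γ = 1.40: T₂ = T₁·(P₂/P₁)^((γ−1)/γ) = 212.6 K; V₂ = V₁·(P₁/P₂)^(1/γ) = 262.4 L.

V₂ ≈ 262 L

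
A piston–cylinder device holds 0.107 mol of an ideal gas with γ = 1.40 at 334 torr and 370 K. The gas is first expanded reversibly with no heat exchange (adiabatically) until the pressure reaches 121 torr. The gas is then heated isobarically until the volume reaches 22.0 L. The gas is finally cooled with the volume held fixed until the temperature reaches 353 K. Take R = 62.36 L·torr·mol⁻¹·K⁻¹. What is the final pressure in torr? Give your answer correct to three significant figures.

P₄ ≈ 107 torr

From PV = nRT: V₁ = nRT₁/P₁ = 7.392 L.
Reversible adiabatic, γ = 1.40: T₂ = T₁·(P₂/P₁)^((γ−1)/γ) = 276.8 K; V₂ = V₁·(P₁/P₂)^(1/γ) = 15.27 L.
P constant ⇒ V ∝ T: P₃ = P₂; T₃ = T₂·(V₃/V₂) = 398.9 K.
V constant ⇒ P ∝ T: V₄ = V₃; P₄ = P₃·(T₄/T₃) = 107.1 torr.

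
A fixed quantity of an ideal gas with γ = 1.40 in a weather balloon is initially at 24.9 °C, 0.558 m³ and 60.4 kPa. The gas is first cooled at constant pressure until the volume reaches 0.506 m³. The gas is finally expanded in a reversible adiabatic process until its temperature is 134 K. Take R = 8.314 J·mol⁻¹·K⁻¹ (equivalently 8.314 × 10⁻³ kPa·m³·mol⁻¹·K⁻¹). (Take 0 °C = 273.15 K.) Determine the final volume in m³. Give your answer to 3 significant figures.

Convert: T₁ = 298.0 K.
Isobaric, so V/T is constant: P₂ = P₁; T₂ = T₁·(V₂/V₁) = 270.3 K.
Adiabatic (γ = 1.40), T V^(γ−1) and P V^γ constant: P₃ = P₂·(T₃/T₂)^(γ/(γ−1)) = 5.183 kPa; V₃ = V₂·(T₂/T₃)^(1/(γ−1)) = 2.923 m³.

V₃ ≈ 2.92 m³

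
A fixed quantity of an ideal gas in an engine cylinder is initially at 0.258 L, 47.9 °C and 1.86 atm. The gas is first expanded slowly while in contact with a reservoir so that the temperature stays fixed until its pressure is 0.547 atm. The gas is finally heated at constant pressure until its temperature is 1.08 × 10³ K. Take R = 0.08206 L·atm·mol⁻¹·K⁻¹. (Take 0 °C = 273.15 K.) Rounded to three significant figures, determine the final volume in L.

V₃ ≈ 2.95 L

Convert: T₁ = 321.0 K.
T constant ⇒ Boyle's law P V = const: T₂ = T₁; V₂ = V₁·(P₁/P₂) = 0.8773 L.
Isobaric, so V/T is constant: P₃ = P₂; V₃ = V₂·(T₃/T₂) = 2.951 L.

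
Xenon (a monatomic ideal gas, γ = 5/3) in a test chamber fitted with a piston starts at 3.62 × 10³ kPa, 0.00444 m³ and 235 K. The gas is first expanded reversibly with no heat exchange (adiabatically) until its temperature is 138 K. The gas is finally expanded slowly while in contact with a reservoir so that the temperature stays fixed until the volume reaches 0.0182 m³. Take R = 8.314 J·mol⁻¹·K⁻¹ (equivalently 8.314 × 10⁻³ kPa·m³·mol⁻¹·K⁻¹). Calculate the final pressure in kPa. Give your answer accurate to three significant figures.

Reversible adiabatic, γ = 5/3: P₂ = P₁·(T₂/T₁)^(γ/(γ−1)) = 956.6 kPa; V₂ = V₁·(T₁/T₂)^(1/(γ−1)) = 0.009867 m³.
Isothermal, so P V is constant: T₃ = T₂; P₃ = P₂·(V₂/V₃) = 518.6 kPa.

P₃ ≈ 519 kPa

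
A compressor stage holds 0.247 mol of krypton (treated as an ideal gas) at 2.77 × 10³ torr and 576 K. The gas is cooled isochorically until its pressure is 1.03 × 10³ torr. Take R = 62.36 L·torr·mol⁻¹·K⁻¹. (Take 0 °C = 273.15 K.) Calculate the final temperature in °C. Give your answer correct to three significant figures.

From PV = nRT: V₁ = nRT₁/P₁ = 3.203 L.
V constant ⇒ P ∝ T: V₂ = V₁; T₂ = T₁·(P₂/P₁) = 214.2 K.

T₂ ≈ -59.0 °C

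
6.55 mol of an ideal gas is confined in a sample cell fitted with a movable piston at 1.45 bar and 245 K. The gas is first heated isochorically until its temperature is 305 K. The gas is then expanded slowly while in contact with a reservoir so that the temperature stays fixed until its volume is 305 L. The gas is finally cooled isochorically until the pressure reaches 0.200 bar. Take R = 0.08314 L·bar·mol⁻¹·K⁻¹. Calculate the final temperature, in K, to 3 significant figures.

T₄ ≈ 112 K

From PV = nRT: V₁ = nRT₁/P₁ = 92.01 L.
V constant ⇒ P ∝ T: V₂ = V₁; P₂ = P₁·(T₂/T₁) = 1.805 bar.
T constant ⇒ Boyle's law P V = const: T₃ = T₂; P₃ = P₂·(V₂/V₃) = 0.5446 bar.
Isochoric, so P/T is constant: V₄ = V₃; T₄ = T₃·(P₄/P₃) = 112.0 K.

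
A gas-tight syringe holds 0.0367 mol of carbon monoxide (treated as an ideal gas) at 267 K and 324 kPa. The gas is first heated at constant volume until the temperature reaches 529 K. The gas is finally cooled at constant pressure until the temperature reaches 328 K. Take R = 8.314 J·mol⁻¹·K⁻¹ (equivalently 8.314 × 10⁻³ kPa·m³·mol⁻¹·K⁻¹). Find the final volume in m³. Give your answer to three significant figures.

From PV = nRT: V₁ = nRT₁/P₁ = 0.0002514 m³.
Isochoric, so P/T is constant: V₂ = V₁; P₂ = P₁·(T₂/T₁) = 641.9 kPa.
P constant ⇒ V ∝ T: P₃ = P₂; V₃ = V₂·(T₃/T₂) = 0.0001559 m³.

V₃ ≈ 0.000156 m³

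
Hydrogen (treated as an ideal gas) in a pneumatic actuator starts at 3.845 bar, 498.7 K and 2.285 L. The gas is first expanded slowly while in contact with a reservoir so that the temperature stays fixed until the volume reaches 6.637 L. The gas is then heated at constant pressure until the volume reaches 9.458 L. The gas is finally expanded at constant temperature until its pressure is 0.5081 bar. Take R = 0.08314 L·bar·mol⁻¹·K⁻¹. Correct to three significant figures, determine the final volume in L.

T constant ⇒ Boyle's law P V = const: T₂ = T₁; P₂ = P₁·(V₁/V₂) = 1.324 bar.
P constant ⇒ V ∝ T: P₃ = P₂; T₃ = T₂·(V₃/V₂) = 710.7 K.
Isothermal, so P V is constant: T₄ = T₃; V₄ = V₃·(P₃/P₄) = 24.64 L.

V₄ ≈ 24.6 L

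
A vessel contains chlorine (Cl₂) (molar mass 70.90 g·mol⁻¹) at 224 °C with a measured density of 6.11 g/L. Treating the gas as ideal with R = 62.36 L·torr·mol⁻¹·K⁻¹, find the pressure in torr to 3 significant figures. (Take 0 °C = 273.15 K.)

P ≈ 2.67e+03 torr

ρ = PM/(RT) ⇒ P = ρRT/M = (6.11 × 62.36 × 497.1) / 70.90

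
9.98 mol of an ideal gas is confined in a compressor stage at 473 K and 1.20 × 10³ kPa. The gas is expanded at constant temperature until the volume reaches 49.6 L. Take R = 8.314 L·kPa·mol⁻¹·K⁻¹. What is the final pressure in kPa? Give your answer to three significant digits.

From PV = nRT: V₁ = nRT₁/P₁ = 32.71 L.
T constant ⇒ Boyle's law P V = const: T₂ = T₁; P₂ = P₁·(V₁/V₂) = 791.3 kPa.

P₂ ≈ 791 kPa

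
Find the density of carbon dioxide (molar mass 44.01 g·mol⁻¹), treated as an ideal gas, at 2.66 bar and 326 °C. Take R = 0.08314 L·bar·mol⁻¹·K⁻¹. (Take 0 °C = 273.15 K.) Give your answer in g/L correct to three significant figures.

ρ = PM/(RT) = (2.66 × 44.01) / (0.08314 × 599.1)

ρ ≈ 2.35 g/L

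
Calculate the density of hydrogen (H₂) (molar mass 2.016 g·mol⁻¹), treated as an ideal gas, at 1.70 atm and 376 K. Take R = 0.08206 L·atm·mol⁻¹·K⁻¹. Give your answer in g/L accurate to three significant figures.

ρ ≈ 0.111 g/L

ρ = PM/(RT) = (1.70 × 2.016) / (0.08206 × 376.0)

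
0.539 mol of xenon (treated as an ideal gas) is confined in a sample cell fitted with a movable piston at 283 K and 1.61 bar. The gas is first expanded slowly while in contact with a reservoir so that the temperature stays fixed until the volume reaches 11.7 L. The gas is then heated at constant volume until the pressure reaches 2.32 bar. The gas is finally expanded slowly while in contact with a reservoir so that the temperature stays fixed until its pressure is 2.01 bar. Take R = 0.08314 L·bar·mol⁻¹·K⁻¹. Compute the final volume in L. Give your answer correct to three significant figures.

V₄ ≈ 13.5 L

From PV = nRT: V₁ = nRT₁/P₁ = 7.877 L.
Isothermal, so P V is constant: T₂ = T₁; P₂ = P₁·(V₁/V₂) = 1.084 bar.
V constant ⇒ P ∝ T: V₃ = V₂; T₃ = T₂·(P₃/P₂) = 605.7 K.
T constant ⇒ Boyle's law P V = const: T₄ = T₃; V₄ = V₃·(P₃/P₄) = 13.50 L.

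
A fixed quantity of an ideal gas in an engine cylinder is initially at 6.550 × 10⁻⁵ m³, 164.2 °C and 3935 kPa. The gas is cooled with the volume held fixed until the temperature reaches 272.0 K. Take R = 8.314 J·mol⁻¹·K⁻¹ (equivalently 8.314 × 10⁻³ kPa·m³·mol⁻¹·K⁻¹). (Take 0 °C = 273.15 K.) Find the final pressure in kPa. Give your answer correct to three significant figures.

P₂ ≈ 2.45e+03 kPa

Convert: T₁ = 437.3 K.
Isochoric, so P/T is constant: V₂ = V₁; P₂ = P₁·(T₂/T₁) = 2447 kPa.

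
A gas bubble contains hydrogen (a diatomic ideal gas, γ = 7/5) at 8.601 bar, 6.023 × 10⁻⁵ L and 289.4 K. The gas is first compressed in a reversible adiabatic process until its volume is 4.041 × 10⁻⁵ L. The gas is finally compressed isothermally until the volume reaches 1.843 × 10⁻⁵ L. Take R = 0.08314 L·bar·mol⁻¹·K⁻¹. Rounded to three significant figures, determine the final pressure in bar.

P₃ ≈ 33.0 bar

Reversible adiabatic, γ = 7/5: T₂ = T₁·(V₁/V₂)^(γ−1) = 339.5 K; P₂ = P₁·(V₁/V₂)^γ = 15.04 bar.
T constant ⇒ Boyle's law P V = const: T₃ = T₂; P₃ = P₂·(V₂/V₃) = 32.97 bar.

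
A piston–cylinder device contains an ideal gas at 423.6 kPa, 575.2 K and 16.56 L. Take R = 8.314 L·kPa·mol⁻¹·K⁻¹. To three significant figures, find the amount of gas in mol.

PV = nRT ⇒ n = PV/(RT) = (423.6 × 16.56) / (8.314 × 575.2)

n ≈ 1.47 mol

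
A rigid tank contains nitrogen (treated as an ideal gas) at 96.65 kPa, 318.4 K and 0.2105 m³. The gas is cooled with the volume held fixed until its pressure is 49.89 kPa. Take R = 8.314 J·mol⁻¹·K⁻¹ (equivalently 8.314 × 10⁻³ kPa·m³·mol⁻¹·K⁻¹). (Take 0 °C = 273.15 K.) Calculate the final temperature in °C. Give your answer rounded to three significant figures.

T₂ ≈ -109 °C

Isochoric, so P/T is constant: V₂ = V₁; T₂ = T₁·(P₂/P₁) = 164.4 K.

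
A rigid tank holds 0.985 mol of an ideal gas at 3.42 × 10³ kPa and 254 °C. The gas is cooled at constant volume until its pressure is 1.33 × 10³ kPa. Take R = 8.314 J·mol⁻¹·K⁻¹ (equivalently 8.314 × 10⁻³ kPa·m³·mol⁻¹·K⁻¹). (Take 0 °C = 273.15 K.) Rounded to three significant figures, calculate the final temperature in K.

T₂ ≈ 205 K

Convert: T₁ = 527.1 K.
From PV = nRT: V₁ = nRT₁/P₁ = 0.001262 m³.
Isochoric, so P/T is constant: V₂ = V₁; T₂ = T₁·(P₂/P₁) = 205.0 K.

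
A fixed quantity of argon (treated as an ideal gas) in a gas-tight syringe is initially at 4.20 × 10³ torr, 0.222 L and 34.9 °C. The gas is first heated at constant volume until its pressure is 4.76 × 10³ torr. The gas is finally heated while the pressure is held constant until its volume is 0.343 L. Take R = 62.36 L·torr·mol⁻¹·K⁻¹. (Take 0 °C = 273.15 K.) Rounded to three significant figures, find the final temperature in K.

Convert: T₁ = 308.0 K.
V constant ⇒ P ∝ T: V₂ = V₁; T₂ = T₁·(P₂/P₁) = 349.1 K.
P constant ⇒ V ∝ T: P₃ = P₂; T₃ = T₂·(V₃/V₂) = 539.4 K.

T₃ ≈ 539 K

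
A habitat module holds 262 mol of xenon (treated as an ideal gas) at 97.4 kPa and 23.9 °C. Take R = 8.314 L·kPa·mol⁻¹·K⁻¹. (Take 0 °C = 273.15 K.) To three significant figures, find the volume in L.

Convert: T = 297.05 K.
PV = nRT ⇒ V = nRT/P = (262 × 8.314 × 297.05) / 97.4

V ≈ 6.64e+03 L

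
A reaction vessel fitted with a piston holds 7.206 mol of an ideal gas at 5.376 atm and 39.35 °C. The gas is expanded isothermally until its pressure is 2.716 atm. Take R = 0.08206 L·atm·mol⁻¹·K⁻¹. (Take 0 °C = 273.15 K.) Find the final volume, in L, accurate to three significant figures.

V₂ ≈ 68.0 L

Convert: T₁ = 312.5 K.
From PV = nRT: V₁ = nRT₁/P₁ = 34.37 L.
T constant ⇒ Boyle's law P V = const: T₂ = T₁; V₂ = V₁·(P₁/P₂) = 68.04 L.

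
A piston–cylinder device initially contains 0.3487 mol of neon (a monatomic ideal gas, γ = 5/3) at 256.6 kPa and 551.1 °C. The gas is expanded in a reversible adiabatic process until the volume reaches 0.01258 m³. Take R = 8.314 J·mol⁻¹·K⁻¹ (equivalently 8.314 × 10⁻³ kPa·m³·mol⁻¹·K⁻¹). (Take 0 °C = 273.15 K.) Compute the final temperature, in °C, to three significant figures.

T₂ ≈ 401 °C

Convert: T₁ = 824.2 K.
From PV = nRT: V₁ = nRT₁/P₁ = 0.009312 m³.
Reversible adiabatic, γ = 5/3: T₂ = T₁·(V₁/V₂)^(γ−1) = 674.5 K; P₂ = P₁·(V₁/V₂)^γ = 155.4 kPa.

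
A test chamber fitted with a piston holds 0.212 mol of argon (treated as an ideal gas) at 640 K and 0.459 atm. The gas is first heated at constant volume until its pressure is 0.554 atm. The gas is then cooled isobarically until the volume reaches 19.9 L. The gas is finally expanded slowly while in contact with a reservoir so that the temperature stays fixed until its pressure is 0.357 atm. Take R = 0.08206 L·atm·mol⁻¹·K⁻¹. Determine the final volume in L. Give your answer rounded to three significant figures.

V₄ ≈ 30.9 L

From PV = nRT: V₁ = nRT₁/P₁ = 24.26 L.
V constant ⇒ P ∝ T: V₂ = V₁; T₂ = T₁·(P₂/P₁) = 772.5 K.
P constant ⇒ V ∝ T: P₃ = P₂; T₃ = T₂·(V₃/V₂) = 633.7 K.
T constant ⇒ Boyle's law P V = const: T₄ = T₃; V₄ = V₃·(P₃/P₄) = 30.88 L.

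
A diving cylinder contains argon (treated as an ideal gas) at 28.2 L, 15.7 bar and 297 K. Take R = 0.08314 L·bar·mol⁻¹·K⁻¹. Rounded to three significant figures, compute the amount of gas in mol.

n ≈ 17.9 mol

PV = nRT ⇒ n = PV/(RT) = (15.7 × 28.2) / (0.08314 × 297)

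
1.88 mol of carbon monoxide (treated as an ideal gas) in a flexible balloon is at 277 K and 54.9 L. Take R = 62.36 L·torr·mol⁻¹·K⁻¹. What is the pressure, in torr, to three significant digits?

PV = nRT ⇒ P = nRT/V = (1.88 × 62.36 × 277) / 54.9

P ≈ 592 torr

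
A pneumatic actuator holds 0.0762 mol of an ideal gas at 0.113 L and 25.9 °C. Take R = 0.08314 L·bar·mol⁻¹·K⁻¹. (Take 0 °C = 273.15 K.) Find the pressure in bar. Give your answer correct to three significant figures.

P ≈ 16.8 bar

Convert: T = 299.05 K.
PV = nRT ⇒ P = nRT/V = (0.0762 × 0.08314 × 299.05) / 0.113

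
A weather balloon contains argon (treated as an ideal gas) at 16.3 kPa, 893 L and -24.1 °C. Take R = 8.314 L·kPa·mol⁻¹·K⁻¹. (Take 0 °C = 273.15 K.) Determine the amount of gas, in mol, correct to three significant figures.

n ≈ 7.03 mol

Convert: T = 249.05 K.
PV = nRT ⇒ n = PV/(RT) = (16.3 × 893) / (8.314 × 249.05)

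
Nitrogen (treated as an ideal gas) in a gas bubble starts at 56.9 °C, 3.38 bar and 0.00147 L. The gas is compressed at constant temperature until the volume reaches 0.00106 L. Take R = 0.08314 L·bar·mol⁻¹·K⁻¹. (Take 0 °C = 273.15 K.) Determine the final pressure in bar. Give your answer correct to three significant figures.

P₂ ≈ 4.69 bar

Convert: T₁ = 330.0 K.
T constant ⇒ Boyle's law P V = const: T₂ = T₁; P₂ = P₁·(V₁/V₂) = 4.687 bar.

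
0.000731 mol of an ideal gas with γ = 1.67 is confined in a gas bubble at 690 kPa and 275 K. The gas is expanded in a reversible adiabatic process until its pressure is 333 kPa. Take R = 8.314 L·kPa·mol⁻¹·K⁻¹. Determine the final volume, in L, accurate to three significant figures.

V₂ ≈ 0.00375 L

From PV = nRT: V₁ = nRT₁/P₁ = 0.002422 L.
Adiabatic (γ = 1.67), T V^(γ−1) and P V^γ constant: T₂ = T₁·(P₂/P₁)^((γ−1)/γ) = 205.3 K; V₂ = V₁·(P₁/P₂)^(1/γ) = 0.003747 L.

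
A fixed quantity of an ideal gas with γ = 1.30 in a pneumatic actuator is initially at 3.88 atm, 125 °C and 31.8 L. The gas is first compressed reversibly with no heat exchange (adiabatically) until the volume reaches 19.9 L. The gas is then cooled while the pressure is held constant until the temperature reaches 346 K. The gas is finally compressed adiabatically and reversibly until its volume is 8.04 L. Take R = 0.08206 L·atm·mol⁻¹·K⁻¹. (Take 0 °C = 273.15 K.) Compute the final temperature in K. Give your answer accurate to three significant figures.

Convert: T₁ = 398.1 K.
Reversible adiabatic, γ = 1.30: T₂ = T₁·(V₁/V₂)^(γ−1) = 458.3 K; P₂ = P₁·(V₁/V₂)^γ = 7.136 atm.
P constant ⇒ V ∝ T: P₃ = P₂; V₃ = V₂·(T₃/T₂) = 15.02 L.
Reversible adiabatic, γ = 1.30: T₄ = T₃·(V₃/V₄)^(γ−1) = 417.4 K; P₄ = P₃·(V₃/V₄)^γ = 16.09 atm.

T₄ ≈ 417 K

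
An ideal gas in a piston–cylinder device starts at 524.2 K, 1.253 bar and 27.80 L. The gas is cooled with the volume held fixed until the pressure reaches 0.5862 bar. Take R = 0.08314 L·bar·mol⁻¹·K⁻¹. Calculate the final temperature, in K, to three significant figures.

T₂ ≈ 245 K

V constant ⇒ P ∝ T: V₂ = V₁; T₂ = T₁·(P₂/P₁) = 245.2 K.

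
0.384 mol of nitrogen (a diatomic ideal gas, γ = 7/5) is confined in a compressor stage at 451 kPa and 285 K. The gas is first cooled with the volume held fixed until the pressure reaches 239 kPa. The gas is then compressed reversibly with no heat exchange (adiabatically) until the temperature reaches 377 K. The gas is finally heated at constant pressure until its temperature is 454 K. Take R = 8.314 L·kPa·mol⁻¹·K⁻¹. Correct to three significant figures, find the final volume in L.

V₄ ≈ 0.247 L

From PV = nRT: V₁ = nRT₁/P₁ = 2.017 L.
Isochoric, so P/T is constant: V₂ = V₁; T₂ = T₁·(P₂/P₁) = 151.0 K.
Adiabatic (γ = 7/5), T V^(γ−1) and P V^γ constant: P₃ = P₂·(T₃/T₂)^(γ/(γ−1)) = 5873 kPa; V₃ = V₂·(T₂/T₃)^(1/(γ−1)) = 0.2049 L.
Isobaric, so V/T is constant: P₄ = P₃; V₄ = V₃·(T₄/T₃) = 0.2468 L.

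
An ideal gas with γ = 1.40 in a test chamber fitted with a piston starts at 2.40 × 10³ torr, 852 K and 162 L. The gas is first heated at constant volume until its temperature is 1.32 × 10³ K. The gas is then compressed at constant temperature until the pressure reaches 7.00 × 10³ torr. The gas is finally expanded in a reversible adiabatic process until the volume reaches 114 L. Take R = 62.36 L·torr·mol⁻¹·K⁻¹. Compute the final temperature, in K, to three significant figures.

T₄ ≈ 1.18e+03 K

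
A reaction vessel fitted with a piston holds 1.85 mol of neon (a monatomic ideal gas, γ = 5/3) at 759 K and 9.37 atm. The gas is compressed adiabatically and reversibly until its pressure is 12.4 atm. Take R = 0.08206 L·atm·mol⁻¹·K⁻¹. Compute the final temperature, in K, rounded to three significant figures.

T₂ ≈ 849 K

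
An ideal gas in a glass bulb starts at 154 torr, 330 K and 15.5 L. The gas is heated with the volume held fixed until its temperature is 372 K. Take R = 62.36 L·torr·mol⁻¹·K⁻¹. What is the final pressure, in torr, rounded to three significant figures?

Isochoric, so P/T is constant: V₂ = V₁; P₂ = P₁·(T₂/T₁) = 173.6 torr.

P₂ ≈ 174 torr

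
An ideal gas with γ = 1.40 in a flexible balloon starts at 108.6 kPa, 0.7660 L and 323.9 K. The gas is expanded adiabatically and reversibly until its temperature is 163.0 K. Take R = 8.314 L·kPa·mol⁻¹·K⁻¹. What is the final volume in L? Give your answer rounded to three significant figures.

Adiabatic (γ = 1.40), T V^(γ−1) and P V^γ constant: P₂ = P₁·(T₂/T₁)^(γ/(γ−1)) = 9.819 kPa; V₂ = V₁·(T₁/T₂)^(1/(γ−1)) = 4.264 L.

V₂ ≈ 4.26 L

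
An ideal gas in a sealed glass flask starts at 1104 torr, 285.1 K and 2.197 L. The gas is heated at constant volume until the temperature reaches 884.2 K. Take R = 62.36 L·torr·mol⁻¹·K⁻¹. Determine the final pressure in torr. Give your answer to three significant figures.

V constant ⇒ P ∝ T: V₂ = V₁; P₂ = P₁·(T₂/T₁) = 3424 torr.

P₂ ≈ 3.42e+03 torr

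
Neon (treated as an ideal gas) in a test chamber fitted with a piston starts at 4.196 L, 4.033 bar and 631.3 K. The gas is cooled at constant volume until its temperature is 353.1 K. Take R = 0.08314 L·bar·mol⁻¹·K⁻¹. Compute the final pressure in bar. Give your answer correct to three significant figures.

V constant ⇒ P ∝ T: V₂ = V₁; P₂ = P₁·(T₂/T₁) = 2.256 bar.

P₂ ≈ 2.26 bar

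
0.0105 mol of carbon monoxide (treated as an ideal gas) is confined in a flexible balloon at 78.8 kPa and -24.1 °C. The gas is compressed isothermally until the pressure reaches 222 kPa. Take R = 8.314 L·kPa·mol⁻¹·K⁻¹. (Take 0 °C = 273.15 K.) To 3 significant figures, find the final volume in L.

Convert: T₁ = 249.0 K.
From PV = nRT: V₁ = nRT₁/P₁ = 0.2759 L.
T constant ⇒ Boyle's law P V = const: T₂ = T₁; V₂ = V₁·(P₁/P₂) = 0.09793 L.

V₂ ≈ 0.0979 L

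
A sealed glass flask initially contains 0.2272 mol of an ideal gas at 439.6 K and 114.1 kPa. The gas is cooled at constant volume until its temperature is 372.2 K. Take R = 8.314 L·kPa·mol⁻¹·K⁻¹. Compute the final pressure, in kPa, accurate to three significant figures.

From PV = nRT: V₁ = nRT₁/P₁ = 7.278 L.
Isochoric, so P/T is constant: V₂ = V₁; P₂ = P₁·(T₂/T₁) = 96.61 kPa.

P₂ ≈ 96.6 kPa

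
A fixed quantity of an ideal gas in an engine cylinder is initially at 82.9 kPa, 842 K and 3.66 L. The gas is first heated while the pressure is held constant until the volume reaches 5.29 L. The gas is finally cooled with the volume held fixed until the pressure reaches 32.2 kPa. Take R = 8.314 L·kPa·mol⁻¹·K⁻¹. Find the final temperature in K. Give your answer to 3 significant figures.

T₃ ≈ 473 K

Isobaric, so V/T is constant: P₂ = P₁; T₂ = T₁·(V₂/V₁) = 1217 K.
Isochoric, so P/T is constant: V₃ = V₂; T₃ = T₂·(P₃/P₂) = 472.7 K.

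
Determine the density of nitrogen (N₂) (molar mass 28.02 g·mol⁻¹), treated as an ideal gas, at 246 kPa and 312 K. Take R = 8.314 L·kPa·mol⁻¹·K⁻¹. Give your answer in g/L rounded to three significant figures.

ρ ≈ 2.66 g/L

ρ = PM/(RT) = (246 × 28.02) / (8.314 × 312.0)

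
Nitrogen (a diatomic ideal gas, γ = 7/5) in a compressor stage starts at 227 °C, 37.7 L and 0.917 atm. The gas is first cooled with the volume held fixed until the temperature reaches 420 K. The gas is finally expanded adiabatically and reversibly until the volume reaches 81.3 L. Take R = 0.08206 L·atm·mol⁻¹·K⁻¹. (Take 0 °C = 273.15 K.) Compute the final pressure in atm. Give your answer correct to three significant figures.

Convert: T₁ = 500.1 K.
Isochoric, so P/T is constant: V₂ = V₁; P₂ = P₁·(T₂/T₁) = 0.7700 atm.
Adiabatic (γ = 7/5), T V^(γ−1) and P V^γ constant: T₃ = T₂·(V₂/V₃)^(γ−1) = 308.9 K; P₃ = P₂·(V₂/V₃)^γ = 0.2626 atm.

P₃ ≈ 0.263 atm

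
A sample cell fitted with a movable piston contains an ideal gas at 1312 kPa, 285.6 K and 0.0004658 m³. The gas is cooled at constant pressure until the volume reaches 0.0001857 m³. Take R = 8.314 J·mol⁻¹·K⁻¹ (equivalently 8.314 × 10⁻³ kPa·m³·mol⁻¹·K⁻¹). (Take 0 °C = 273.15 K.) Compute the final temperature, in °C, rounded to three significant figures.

T₂ ≈ -159 °C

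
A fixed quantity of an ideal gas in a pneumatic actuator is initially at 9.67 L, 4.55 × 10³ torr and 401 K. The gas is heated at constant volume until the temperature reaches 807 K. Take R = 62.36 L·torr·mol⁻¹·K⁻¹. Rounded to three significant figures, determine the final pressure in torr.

Isochoric, so P/T is constant: V₂ = V₁; P₂ = P₁·(T₂/T₁) = 9157 torr.

P₂ ≈ 9.16e+03 torr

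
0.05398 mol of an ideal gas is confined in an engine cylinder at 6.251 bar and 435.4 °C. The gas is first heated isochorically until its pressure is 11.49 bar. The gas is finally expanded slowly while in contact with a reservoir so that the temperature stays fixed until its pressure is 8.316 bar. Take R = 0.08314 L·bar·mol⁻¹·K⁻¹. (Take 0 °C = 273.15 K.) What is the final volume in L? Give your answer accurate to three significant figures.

Convert: T₁ = 708.5 K.
From PV = nRT: V₁ = nRT₁/P₁ = 0.5087 L.
Isochoric, so P/T is constant: V₂ = V₁; T₂ = T₁·(P₂/P₁) = 1302 K.
T constant ⇒ Boyle's law P V = const: T₃ = T₂; V₃ = V₂·(P₂/P₃) = 0.7029 L.

V₃ ≈ 0.703 L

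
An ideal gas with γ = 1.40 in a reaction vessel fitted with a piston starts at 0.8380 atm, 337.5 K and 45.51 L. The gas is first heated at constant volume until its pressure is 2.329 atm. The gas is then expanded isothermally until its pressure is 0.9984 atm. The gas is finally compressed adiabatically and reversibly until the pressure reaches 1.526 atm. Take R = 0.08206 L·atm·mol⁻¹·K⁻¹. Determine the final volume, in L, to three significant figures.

Isochoric, so P/T is constant: V₂ = V₁; T₂ = T₁·(P₂/P₁) = 938.0 K.
Isothermal, so P V is constant: T₃ = T₂; V₃ = V₂·(P₂/P₃) = 106.2 L.
Adiabatic (γ = 1.40), T V^(γ−1) and P V^γ constant: T₄ = T₃·(P₄/P₃)^((γ−1)/γ) = 1059 K; V₄ = V₃·(P₃/P₄)^(1/γ) = 78.41 L.

V₄ ≈ 78.4 L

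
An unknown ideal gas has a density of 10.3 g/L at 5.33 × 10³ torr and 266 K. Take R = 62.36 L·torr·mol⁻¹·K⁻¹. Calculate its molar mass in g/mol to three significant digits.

ρ = PM/(RT) ⇒ M = ρRT/P = (10.3 × 62.36 × 266.0) / 5.33e+03

M ≈ 32.1 g/mol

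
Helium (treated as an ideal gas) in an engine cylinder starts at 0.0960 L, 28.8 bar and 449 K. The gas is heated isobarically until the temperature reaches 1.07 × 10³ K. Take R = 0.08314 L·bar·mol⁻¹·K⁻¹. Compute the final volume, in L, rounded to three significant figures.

V₂ ≈ 0.229 L

Isobaric, so V/T is constant: P₂ = P₁; V₂ = V₁·(T₂/T₁) = 0.2288 L.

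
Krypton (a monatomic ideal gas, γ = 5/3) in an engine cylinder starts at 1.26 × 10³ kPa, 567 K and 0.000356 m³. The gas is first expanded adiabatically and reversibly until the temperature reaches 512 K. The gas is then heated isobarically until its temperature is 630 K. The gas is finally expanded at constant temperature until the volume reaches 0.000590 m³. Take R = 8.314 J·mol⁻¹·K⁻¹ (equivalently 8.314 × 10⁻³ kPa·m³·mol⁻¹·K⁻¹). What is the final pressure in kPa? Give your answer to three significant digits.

P₄ ≈ 845 kPa

Adiabatic (γ = 5/3), T V^(γ−1) and P V^γ constant: P₂ = P₁·(T₂/T₁)^(γ/(γ−1)) = 976.3 kPa; V₂ = V₁·(T₁/T₂)^(1/(γ−1)) = 0.0004149 m³.
Isobaric, so V/T is constant: P₃ = P₂; V₃ = V₂·(T₃/T₂) = 0.0005105 m³.
T constant ⇒ Boyle's law P V = const: T₄ = T₃; P₄ = P₃·(V₃/V₄) = 844.7 kPa.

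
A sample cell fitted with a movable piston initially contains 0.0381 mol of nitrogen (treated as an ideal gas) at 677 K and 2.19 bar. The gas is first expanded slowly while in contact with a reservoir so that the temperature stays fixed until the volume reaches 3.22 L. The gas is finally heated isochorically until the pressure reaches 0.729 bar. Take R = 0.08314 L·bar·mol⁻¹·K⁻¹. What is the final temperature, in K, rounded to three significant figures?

T₃ ≈ 741 K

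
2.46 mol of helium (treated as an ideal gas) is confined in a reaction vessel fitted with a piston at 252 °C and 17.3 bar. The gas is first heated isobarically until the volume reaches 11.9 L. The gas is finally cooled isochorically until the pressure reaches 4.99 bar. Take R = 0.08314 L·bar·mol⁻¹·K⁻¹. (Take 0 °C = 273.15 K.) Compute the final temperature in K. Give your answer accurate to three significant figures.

T₃ ≈ 290 K

Convert: T₁ = 525.1 K.
From PV = nRT: V₁ = nRT₁/P₁ = 6.208 L.
P constant ⇒ V ∝ T: P₂ = P₁; T₂ = T₁·(V₂/V₁) = 1007 K.
V constant ⇒ P ∝ T: V₃ = V₂; T₃ = T₂·(P₃/P₂) = 290.3 K.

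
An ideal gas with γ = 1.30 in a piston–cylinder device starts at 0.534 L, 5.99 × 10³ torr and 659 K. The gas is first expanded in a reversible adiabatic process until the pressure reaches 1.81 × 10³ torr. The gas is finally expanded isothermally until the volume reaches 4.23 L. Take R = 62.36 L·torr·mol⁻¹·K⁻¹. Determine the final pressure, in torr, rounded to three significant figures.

Adiabatic (γ = 1.30), T V^(γ−1) and P V^γ constant: T₂ = T₁·(P₂/P₁)^((γ−1)/γ) = 500.0 K; V₂ = V₁·(P₁/P₂)^(1/γ) = 1.341 L.
T constant ⇒ Boyle's law P V = const: T₃ = T₂; P₃ = P₂·(V₂/V₃) = 573.7 torr.

P₃ ≈ 574 torr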